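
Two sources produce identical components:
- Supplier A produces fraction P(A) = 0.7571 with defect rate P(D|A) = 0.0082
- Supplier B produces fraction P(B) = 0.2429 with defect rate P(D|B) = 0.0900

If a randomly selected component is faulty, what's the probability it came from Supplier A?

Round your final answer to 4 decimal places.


Let A = from Supplier A, D = faulty

Given:
- P(A) = 0.7571, P(B) = 0.2429
- P(D|A) = 0.0082, P(D|B) = 0.0900

Step 1: Find P(D)
P(D) = P(D|A)P(A) + P(D|B)P(B)
     = 0.0082 × 0.7571 + 0.0900 × 0.2429
     = 0.00620822 + 0.02186100
     = 0.02806922

Step 2: Apply Bayes' theorem
P(A|D) = P(D|A)P(A) / P(D)
       = 0.00620822 / 0.02806922
       = 0.2212


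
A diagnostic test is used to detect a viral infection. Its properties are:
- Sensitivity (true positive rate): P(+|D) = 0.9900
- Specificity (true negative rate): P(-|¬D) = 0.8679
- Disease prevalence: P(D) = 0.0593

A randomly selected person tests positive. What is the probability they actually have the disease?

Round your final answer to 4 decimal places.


Let D = has disease, + = positive test

Given:
- P(D) = 0.0593 (prevalence)
- P(+|D) = 0.9900 (sensitivity)
- P(-|¬D) = 0.8679 (specificity)
- P(+|¬D) = 0.1321 (false positive rate = 1 - specificity)

Step 1: Find P(+)
P(+) = P(+|D)P(D) + P(+|¬D)P(¬D)
     = 0.9900 × 0.0593 + 0.1321 × 0.9407
     = 0.05870700 + 0.12426647
     = 0.18297347

Step 2: Apply Bayes' theorem for P(D|+)
P(D|+) = P(+|D)P(D) / P(+)
       = 0.05870700 / 0.18297347
       = 0.3208


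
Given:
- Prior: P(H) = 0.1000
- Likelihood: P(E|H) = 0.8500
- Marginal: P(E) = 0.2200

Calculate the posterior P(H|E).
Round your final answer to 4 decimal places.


Using Bayes' theorem:

P(H|E) = P(E|H) × P(H) / P(E)
       = 0.8500 × 0.1000 / 0.2200
       = 0.08500000 / 0.2200
       = 0.3864

The evidence strengthens our belief in H.
Prior: 0.1000 → Posterior: 0.3864


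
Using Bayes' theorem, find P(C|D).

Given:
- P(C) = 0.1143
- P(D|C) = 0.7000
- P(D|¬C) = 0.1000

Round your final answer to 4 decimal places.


Bayes' theorem: P(C|D) = P(D|C) × P(C) / P(D)

Step 1: Calculate P(D) using law of total probability
P(D) = P(D|C)P(C) + P(D|¬C)P(¬C)
     = 0.7000 × 0.1143 + 0.1000 × 0.8857
     = 0.08001000 + 0.08857000
     = 0.16858000

Step 2: Apply Bayes' theorem
P(C|D) = P(D|C) × P(C) / P(D)
       = 0.08001000 / 0.16858000
       = 0.4746


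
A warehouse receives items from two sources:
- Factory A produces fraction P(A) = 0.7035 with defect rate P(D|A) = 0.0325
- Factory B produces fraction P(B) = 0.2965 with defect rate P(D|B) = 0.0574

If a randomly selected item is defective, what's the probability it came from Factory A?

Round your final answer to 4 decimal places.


Let A = from Factory A, D = defective

Given:
- P(A) = 0.7035, P(B) = 0.2965
- P(D|A) = 0.0325, P(D|B) = 0.0574

Step 1: Find P(D)
P(D) = P(D|A)P(A) + P(D|B)P(B)
     = 0.0325 × 0.7035 + 0.0574 × 0.2965
     = 0.02286375 + 0.01701910
     = 0.03988285

Step 2: Apply Bayes' theorem
P(A|D) = P(D|A)P(A) / P(D)
       = 0.02286375 / 0.03988285
       = 0.5733


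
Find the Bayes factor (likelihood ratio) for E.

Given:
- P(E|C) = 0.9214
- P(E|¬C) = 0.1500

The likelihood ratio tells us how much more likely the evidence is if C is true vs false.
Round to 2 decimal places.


Likelihood Ratio (LR) = P(E|C) / P(E|¬C)

LR = 0.9214 / 0.1500
   = 6.14

The evidence is 6.14 times more likely if C is true than if C is false.
Because LR exceeds 1, E is evidence for C.


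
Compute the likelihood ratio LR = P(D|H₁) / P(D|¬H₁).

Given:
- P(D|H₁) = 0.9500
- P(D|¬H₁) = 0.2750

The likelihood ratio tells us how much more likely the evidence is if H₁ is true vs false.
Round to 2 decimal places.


Likelihood Ratio (LR) = P(D|H₁) / P(D|¬H₁)

LR = 0.9500 / 0.2750
   = 3.45

The evidence is 3.45 times more likely if H₁ is true than if H₁ is false.
LR > 1, so observing D raises the odds in favor of H₁.


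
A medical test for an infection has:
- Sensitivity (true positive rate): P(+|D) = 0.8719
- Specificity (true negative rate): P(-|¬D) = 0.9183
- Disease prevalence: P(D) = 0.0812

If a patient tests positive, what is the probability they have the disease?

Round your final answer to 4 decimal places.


Let D = has disease, + = positive test

Given:
- P(D) = 0.0812 (prevalence)
- P(+|D) = 0.8719 (sensitivity)
- P(-|¬D) = 0.9183 (specificity)
- P(+|¬D) = 0.0817 (false positive rate = 1 - specificity)

Step 1: Find P(+)
P(+) = P(+|D)P(D) + P(+|¬D)P(¬D)
     = 0.8719 × 0.0812 + 0.0817 × 0.9188
     = 0.07079828 + 0.07506596
     = 0.14586424

Step 2: Apply Bayes' theorem for P(D|+)
P(D|+) = P(+|D)P(D) / P(+)
       = 0.07079828 / 0.14586424
       = 0.4854


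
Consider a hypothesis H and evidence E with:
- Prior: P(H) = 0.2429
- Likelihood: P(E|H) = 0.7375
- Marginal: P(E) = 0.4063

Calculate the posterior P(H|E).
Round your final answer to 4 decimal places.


Using Bayes' theorem:

P(H|E) = P(E|H) × P(H) / P(E)
       = 0.7375 × 0.2429 / 0.4063
       = 0.17913875 / 0.4063
       = 0.4409

The evidence strengthens our belief in H.
Prior: 0.2429 → Posterior: 0.4409


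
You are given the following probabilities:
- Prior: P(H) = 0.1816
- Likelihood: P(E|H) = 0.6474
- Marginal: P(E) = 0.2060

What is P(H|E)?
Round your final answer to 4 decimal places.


Using Bayes' theorem:

P(H|E) = P(E|H) × P(H) / P(E)
       = 0.6474 × 0.1816 / 0.2060
       = 0.11756784 / 0.2060
       = 0.5707

The evidence strengthens our belief in H.
Prior: 0.1816 → Posterior: 0.5707


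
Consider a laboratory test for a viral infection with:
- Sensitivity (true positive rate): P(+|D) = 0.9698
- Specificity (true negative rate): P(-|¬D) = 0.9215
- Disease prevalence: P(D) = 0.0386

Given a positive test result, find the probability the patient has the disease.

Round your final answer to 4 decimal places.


Let D = has disease, + = positive test

Given:
- P(D) = 0.0386 (prevalence)
- P(+|D) = 0.9698 (sensitivity)
- P(-|¬D) = 0.9215 (specificity)
- P(+|¬D) = 0.0785 (false positive rate = 1 - specificity)

Step 1: Find P(+)
P(+) = P(+|D)P(D) + P(+|¬D)P(¬D)
     = 0.9698 × 0.0386 + 0.0785 × 0.9614
     = 0.03743428 + 0.07546990
     = 0.11290418

Step 2: Apply Bayes' theorem for P(D|+)
P(D|+) = P(+|D)P(D) / P(+)
       = 0.03743428 / 0.11290418
       = 0.3316


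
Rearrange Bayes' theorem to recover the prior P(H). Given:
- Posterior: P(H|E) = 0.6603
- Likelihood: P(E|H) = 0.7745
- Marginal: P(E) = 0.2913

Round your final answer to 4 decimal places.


From Bayes' theorem: P(H|E) = P(E|H) × P(H) / P(E)

Rearranging for P(H):
P(H) = P(H|E) × P(E) / P(E|H)
     = 0.6603 × 0.2913 / 0.7745
     = 0.19234539 / 0.7745
     = 0.2483


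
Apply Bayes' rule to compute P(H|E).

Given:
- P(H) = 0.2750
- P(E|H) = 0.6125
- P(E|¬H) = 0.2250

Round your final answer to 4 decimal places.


Bayes' theorem: P(H|E) = P(E|H) × P(H) / P(E)

Step 1: Calculate P(E) using law of total probability
P(E) = P(E|H)P(H) + P(E|¬H)P(¬H)
     = 0.6125 × 0.2750 + 0.2250 × 0.7250
     = 0.16843750 + 0.16312500
     = 0.33156250

Step 2: Apply Bayes' theorem
P(H|E) = P(E|H) × P(H) / P(E)
       = 0.16843750 / 0.33156250
       = 0.5080


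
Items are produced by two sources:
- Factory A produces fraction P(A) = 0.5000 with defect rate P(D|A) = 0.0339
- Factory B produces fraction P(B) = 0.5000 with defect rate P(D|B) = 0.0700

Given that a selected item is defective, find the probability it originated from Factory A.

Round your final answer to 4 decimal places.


Let A = from Factory A, D = defective

Given:
- P(A) = 0.5000, P(B) = 0.5000
- P(D|A) = 0.0339, P(D|B) = 0.0700

Step 1: Find P(D)
P(D) = P(D|A)P(A) + P(D|B)P(B)
     = 0.0339 × 0.5000 + 0.0700 × 0.5000
     = 0.01695000 + 0.03500000
     = 0.05195000

Step 2: Apply Bayes' theorem
P(A|D) = P(D|A)P(A) / P(D)
       = 0.01695000 / 0.05195000
       = 0.3263


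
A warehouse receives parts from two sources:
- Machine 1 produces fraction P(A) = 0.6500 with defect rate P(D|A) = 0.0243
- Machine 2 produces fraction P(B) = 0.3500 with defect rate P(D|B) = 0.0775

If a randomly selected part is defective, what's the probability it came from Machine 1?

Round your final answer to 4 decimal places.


Let A = from Machine 1, D = defective

Given:
- P(A) = 0.6500, P(B) = 0.3500
- P(D|A) = 0.0243, P(D|B) = 0.0775

Step 1: Find P(D)
P(D) = P(D|A)P(A) + P(D|B)P(B)
     = 0.0243 × 0.6500 + 0.0775 × 0.3500
     = 0.01579500 + 0.02712500
     = 0.04292000

Step 2: Apply Bayes' theorem
P(A|D) = P(D|A)P(A) / P(D)
       = 0.01579500 / 0.04292000
       = 0.3680


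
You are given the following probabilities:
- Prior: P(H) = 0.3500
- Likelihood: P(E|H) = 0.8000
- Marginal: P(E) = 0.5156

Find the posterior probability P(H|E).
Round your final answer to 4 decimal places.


Using Bayes' theorem:

P(H|E) = P(E|H) × P(H) / P(E)
       = 0.8000 × 0.3500 / 0.5156
       = 0.28000000 / 0.5156
       = 0.5431

The evidence strengthens our belief in H.
Prior: 0.3500 → Posterior: 0.5431


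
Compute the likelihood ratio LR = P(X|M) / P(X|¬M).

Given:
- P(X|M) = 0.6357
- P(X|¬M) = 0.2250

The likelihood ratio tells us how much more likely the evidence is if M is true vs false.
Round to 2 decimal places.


Likelihood Ratio (LR) = P(X|M) / P(X|¬M)

LR = 0.6357 / 0.2250
   = 2.83

The evidence is 2.83 times more likely if M is true than if M is false.
Since LR > 1, the evidence supports M over ¬M.


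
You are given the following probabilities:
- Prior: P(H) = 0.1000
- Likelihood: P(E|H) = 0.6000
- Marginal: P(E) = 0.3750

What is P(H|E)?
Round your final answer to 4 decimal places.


Using Bayes' theorem:

P(H|E) = P(E|H) × P(H) / P(E)
       = 0.6000 × 0.1000 / 0.3750
       = 0.06000000 / 0.3750
       = 0.1600

The evidence strengthens our belief in H.
Prior: 0.1000 → Posterior: 0.1600


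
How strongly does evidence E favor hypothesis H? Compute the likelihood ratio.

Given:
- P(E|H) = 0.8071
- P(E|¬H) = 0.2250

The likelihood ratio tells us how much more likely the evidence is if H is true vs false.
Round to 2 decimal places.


Likelihood Ratio (LR) = P(E|H) / P(E|¬H)

LR = 0.8071 / 0.2250
   = 3.59

The evidence is 3.59 times more likely if H is true than if H is false.
LR > 1, so observing E raises the odds in favor of H.


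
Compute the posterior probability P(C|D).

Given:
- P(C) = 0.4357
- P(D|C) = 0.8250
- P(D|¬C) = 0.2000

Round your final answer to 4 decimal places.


Bayes' theorem: P(C|D) = P(D|C) × P(C) / P(D)

Step 1: Calculate P(D) using law of total probability
P(D) = P(D|C)P(C) + P(D|¬C)P(¬C)
     = 0.8250 × 0.4357 + 0.2000 × 0.5643
     = 0.35945250 + 0.11286000
     = 0.47231250

Step 2: Apply Bayes' theorem
P(C|D) = P(D|C) × P(C) / P(D)
       = 0.35945250 / 0.47231250
       = 0.7610


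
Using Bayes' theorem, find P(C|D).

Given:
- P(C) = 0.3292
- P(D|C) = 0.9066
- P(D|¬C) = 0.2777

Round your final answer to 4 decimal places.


Bayes' theorem: P(C|D) = P(D|C) × P(C) / P(D)

Step 1: Calculate P(D) using law of total probability
P(D) = P(D|C)P(C) + P(D|¬C)P(¬C)
     = 0.9066 × 0.3292 + 0.2777 × 0.6708
     = 0.29845272 + 0.18628116
     = 0.48473388

Step 2: Apply Bayes' theorem
P(C|D) = P(D|C) × P(C) / P(D)
       = 0.29845272 / 0.48473388
       = 0.6157


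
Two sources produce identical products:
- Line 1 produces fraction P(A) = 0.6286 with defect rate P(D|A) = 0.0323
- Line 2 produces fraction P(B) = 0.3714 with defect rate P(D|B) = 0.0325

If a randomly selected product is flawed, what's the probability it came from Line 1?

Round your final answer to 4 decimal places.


Let A = from Line 1, D = flawed

Given:
- P(A) = 0.6286, P(B) = 0.3714
- P(D|A) = 0.0323, P(D|B) = 0.0325

Step 1: Find P(D)
P(D) = P(D|A)P(A) + P(D|B)P(B)
     = 0.0323 × 0.6286 + 0.0325 × 0.3714
     = 0.02030378 + 0.01207050
     = 0.03237428

Step 2: Apply Bayes' theorem
P(A|D) = P(D|A)P(A) / P(D)
       = 0.02030378 / 0.03237428
       = 0.6272


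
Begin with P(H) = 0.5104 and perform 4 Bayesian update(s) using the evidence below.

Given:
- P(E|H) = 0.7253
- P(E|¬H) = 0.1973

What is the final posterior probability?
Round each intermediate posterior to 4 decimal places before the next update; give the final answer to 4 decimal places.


Sequential Bayesian updating:

Initial prior: P(H) = 0.5104

Update 1:
  P(E) = 0.7253 × 0.5104 + 0.1973 × 0.4896 = 0.37019312 + 0.09659808 = 0.46679120
  P(H|E) = 0.37019312 / 0.46679120 = 0.7931

Update 2:
  P(E) = 0.7253 × 0.7931 + 0.1973 × 0.2069 = 0.57523543 + 0.04082137 = 0.61605680
  P(H|E) = 0.57523543 / 0.61605680 = 0.9337

Update 3:
  P(E) = 0.7253 × 0.9337 + 0.1973 × 0.0663 = 0.67721261 + 0.01308099 = 0.69029360
  P(H|E) = 0.67721261 / 0.69029360 = 0.9811

Update 4:
  P(E) = 0.7253 × 0.9811 + 0.1973 × 0.0189 = 0.71159183 + 0.00372897 = 0.71532080
  P(H|E) = 0.71159183 / 0.71532080 = 0.9948

Final posterior: 0.9948


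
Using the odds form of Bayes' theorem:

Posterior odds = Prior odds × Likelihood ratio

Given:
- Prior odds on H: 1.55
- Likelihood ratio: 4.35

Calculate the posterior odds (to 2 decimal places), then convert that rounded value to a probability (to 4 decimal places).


Step 1: Calculate posterior odds
Posterior odds = Prior odds × LR
               = 1.55 × 4.35
               = 6.74

Step 2: Convert to probability
P(H|E) = Posterior odds / (1 + Posterior odds)
       = 6.74 / (1 + 6.74)
       = 6.74 / 7.74
       = 0.8708

The evidence increased P(H) from 0.6078 to 0.8708.


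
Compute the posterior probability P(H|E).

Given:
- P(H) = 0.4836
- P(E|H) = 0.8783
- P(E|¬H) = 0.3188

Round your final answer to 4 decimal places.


Bayes' theorem: P(H|E) = P(E|H) × P(H) / P(E)

Step 1: Calculate P(E) using law of total probability
P(E) = P(E|H)P(H) + P(E|¬H)P(¬H)
     = 0.8783 × 0.4836 + 0.3188 × 0.5164
     = 0.42474588 + 0.16462832
     = 0.58937420

Step 2: Apply Bayes' theorem
P(H|E) = P(E|H) × P(H) / P(E)
       = 0.42474588 / 0.58937420
       = 0.7207


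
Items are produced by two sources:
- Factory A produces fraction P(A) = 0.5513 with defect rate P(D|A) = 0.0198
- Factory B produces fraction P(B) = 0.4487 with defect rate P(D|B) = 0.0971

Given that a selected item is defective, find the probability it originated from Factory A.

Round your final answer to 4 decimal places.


Let A = from Factory A, D = defective

Given:
- P(A) = 0.5513, P(B) = 0.4487
- P(D|A) = 0.0198, P(D|B) = 0.0971

Step 1: Find P(D)
P(D) = P(D|A)P(A) + P(D|B)P(B)
     = 0.0198 × 0.5513 + 0.0971 × 0.4487
     = 0.01091574 + 0.04356877
     = 0.05448451

Step 2: Apply Bayes' theorem
P(A|D) = P(D|A)P(A) / P(D)
       = 0.01091574 / 0.05448451
       = 0.2003


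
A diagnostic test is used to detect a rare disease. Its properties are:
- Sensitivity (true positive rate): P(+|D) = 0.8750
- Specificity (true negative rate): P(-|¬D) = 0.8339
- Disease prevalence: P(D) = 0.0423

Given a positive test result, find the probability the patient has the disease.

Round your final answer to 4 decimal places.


Let D = has disease, + = positive test

Given:
- P(D) = 0.0423 (prevalence)
- P(+|D) = 0.8750 (sensitivity)
- P(-|¬D) = 0.8339 (specificity)
- P(+|¬D) = 0.1661 (false positive rate = 1 - specificity)

Step 1: Find P(+)
P(+) = P(+|D)P(D) + P(+|¬D)P(¬D)
     = 0.8750 × 0.0423 + 0.1661 × 0.9577
     = 0.03701250 + 0.15907397
     = 0.19608647

Step 2: Apply Bayes' theorem for P(D|+)
P(D|+) = P(+|D)P(D) / P(+)
       = 0.03701250 / 0.19608647
       = 0.1888


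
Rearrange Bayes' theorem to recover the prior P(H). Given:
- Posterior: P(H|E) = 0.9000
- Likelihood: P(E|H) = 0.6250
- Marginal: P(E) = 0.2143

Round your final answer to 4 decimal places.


From Bayes' theorem: P(H|E) = P(E|H) × P(H) / P(E)

Rearranging for P(H):
P(H) = P(H|E) × P(E) / P(E|H)
     = 0.9000 × 0.2143 / 0.6250
     = 0.19287000 / 0.6250
     = 0.3086


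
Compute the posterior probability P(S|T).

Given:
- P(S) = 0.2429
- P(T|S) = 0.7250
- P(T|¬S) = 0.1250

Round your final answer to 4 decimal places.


Bayes' theorem: P(S|T) = P(T|S) × P(S) / P(T)

Step 1: Calculate P(T) using law of total probability
P(T) = P(T|S)P(S) + P(T|¬S)P(¬S)
     = 0.7250 × 0.2429 + 0.1250 × 0.7571
     = 0.17610250 + 0.09463750
     = 0.27074000

Step 2: Apply Bayes' theorem
P(S|T) = P(T|S) × P(S) / P(T)
       = 0.17610250 / 0.27074000
       = 0.6504


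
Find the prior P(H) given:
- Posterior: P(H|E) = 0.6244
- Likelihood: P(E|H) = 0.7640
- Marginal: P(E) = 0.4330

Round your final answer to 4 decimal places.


From Bayes' theorem: P(H|E) = P(E|H) × P(H) / P(E)

Rearranging for P(H):
P(H) = P(H|E) × P(E) / P(E|H)
     = 0.6244 × 0.4330 / 0.7640
     = 0.27036520 / 0.7640
     = 0.3539


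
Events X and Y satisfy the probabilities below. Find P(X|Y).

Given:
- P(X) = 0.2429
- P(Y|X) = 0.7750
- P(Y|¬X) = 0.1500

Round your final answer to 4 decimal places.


Bayes' theorem: P(X|Y) = P(Y|X) × P(X) / P(Y)

Step 1: Calculate P(Y) using law of total probability
P(Y) = P(Y|X)P(X) + P(Y|¬X)P(¬X)
     = 0.7750 × 0.2429 + 0.1500 × 0.7571
     = 0.18824750 + 0.11356500
     = 0.30181250

Step 2: Apply Bayes' theorem
P(X|Y) = P(Y|X) × P(X) / P(Y)
       = 0.18824750 / 0.30181250
       = 0.6237


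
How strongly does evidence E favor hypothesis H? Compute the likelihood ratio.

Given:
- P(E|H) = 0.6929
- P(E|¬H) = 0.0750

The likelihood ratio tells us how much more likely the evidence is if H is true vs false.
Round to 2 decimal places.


Likelihood Ratio (LR) = P(E|H) / P(E|¬H)

LR = 0.6929 / 0.0750
   = 9.24

The evidence is 9.24 times more likely if H is true than if H is false.
LR > 1, so observing E raises the odds in favor of H.


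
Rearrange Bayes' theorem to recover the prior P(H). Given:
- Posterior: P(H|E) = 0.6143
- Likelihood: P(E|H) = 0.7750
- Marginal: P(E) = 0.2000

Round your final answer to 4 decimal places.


From Bayes' theorem: P(H|E) = P(E|H) × P(H) / P(E)

Rearranging for P(H):
P(H) = P(H|E) × P(E) / P(E|H)
     = 0.6143 × 0.2000 / 0.7750
     = 0.12286000 / 0.7750
     = 0.1585


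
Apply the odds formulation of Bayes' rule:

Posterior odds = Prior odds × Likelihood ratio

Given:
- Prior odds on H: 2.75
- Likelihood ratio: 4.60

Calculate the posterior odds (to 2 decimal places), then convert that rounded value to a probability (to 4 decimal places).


Step 1: Calculate posterior odds
Posterior odds = Prior odds × LR
               = 2.75 × 4.60
               = 12.65

Step 2: Convert to probability
P(H|E) = Posterior odds / (1 + Posterior odds)
       = 12.65 / (1 + 12.65)
       = 12.65 / 13.65
       = 0.9267

The evidence increased P(H) from 0.7333 to 0.9267.


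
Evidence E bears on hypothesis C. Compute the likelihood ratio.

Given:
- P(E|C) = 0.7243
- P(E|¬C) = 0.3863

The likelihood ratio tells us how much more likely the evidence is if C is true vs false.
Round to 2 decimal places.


Likelihood Ratio (LR) = P(E|C) / P(E|¬C)

LR = 0.7243 / 0.3863
   = 1.87

The evidence is 1.87 times more likely if C is true than if C is false.
Since LR > 1, the evidence supports C over ¬C.


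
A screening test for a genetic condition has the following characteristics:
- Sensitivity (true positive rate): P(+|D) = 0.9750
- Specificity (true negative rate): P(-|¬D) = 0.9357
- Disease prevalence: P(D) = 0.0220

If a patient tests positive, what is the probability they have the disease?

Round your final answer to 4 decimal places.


Let D = has disease, + = positive test

Given:
- P(D) = 0.0220 (prevalence)
- P(+|D) = 0.9750 (sensitivity)
- P(-|¬D) = 0.9357 (specificity)
- P(+|¬D) = 0.0643 (false positive rate = 1 - specificity)

Step 1: Find P(+)
P(+) = P(+|D)P(D) + P(+|¬D)P(¬D)
     = 0.9750 × 0.0220 + 0.0643 × 0.9780
     = 0.02145000 + 0.06288540
     = 0.08433540

Step 2: Apply Bayes' theorem for P(D|+)
P(D|+) = P(+|D)P(D) / P(+)
       = 0.02145000 / 0.08433540
       = 0.2543


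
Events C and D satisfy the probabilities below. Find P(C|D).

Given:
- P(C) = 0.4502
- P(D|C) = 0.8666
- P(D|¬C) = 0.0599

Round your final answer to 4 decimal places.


Bayes' theorem: P(C|D) = P(D|C) × P(C) / P(D)

Step 1: Calculate P(D) using law of total probability
P(D) = P(D|C)P(C) + P(D|¬C)P(¬C)
     = 0.8666 × 0.4502 + 0.0599 × 0.5498
     = 0.39014332 + 0.03293302
     = 0.42307634

Step 2: Apply Bayes' theorem
P(C|D) = P(D|C) × P(C) / P(D)
       = 0.39014332 / 0.42307634
       = 0.9222


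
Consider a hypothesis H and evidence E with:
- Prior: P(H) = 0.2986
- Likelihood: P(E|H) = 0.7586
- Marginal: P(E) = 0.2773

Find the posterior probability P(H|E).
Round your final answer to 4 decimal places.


Using Bayes' theorem:

P(H|E) = P(E|H) × P(H) / P(E)
       = 0.7586 × 0.2986 / 0.2773
       = 0.22651796 / 0.2773
       = 0.8169

The evidence strengthens our belief in H.
Prior: 0.2986 → Posterior: 0.8169


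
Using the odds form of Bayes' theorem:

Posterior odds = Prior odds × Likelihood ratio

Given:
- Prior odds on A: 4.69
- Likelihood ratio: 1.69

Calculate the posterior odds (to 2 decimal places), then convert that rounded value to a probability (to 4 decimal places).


Step 1: Calculate posterior odds
Posterior odds = Prior odds × LR
               = 4.69 × 1.69
               = 7.93

Step 2: Convert to probability
P(A|E) = Posterior odds / (1 + Posterior odds)
       = 7.93 / (1 + 7.93)
       = 7.93 / 8.93
       = 0.8880

The evidence increased P(A) from 0.8243 to 0.8880.


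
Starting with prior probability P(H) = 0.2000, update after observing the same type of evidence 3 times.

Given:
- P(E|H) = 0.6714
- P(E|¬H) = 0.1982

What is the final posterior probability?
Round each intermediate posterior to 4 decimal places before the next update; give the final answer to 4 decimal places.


Sequential Bayesian updating:

Initial prior: P(H) = 0.2000

Update 1:
  P(E) = 0.6714 × 0.2000 + 0.1982 × 0.8000 = 0.13428000 + 0.15856000 = 0.29284000
  P(H|E) = 0.13428000 / 0.29284000 = 0.4585

Update 2:
  P(E) = 0.6714 × 0.4585 + 0.1982 × 0.5415 = 0.30783690 + 0.10732530 = 0.41516220
  P(H|E) = 0.30783690 / 0.41516220 = 0.7415

Update 3:
  P(E) = 0.6714 × 0.7415 + 0.1982 × 0.2585 = 0.49784310 + 0.05123470 = 0.54907780
  P(H|E) = 0.49784310 / 0.54907780 = 0.9067

Final posterior: 0.9067


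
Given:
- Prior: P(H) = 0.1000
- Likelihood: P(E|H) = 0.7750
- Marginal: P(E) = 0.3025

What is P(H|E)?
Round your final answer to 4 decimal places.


Using Bayes' theorem:

P(H|E) = P(E|H) × P(H) / P(E)
       = 0.7750 × 0.1000 / 0.3025
       = 0.07750000 / 0.3025
       = 0.2562

The evidence strengthens our belief in H.
Prior: 0.1000 → Posterior: 0.2562


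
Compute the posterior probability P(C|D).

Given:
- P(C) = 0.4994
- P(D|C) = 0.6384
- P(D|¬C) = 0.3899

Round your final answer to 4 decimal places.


Bayes' theorem: P(C|D) = P(D|C) × P(C) / P(D)

Step 1: Calculate P(D) using law of total probability
P(D) = P(D|C)P(C) + P(D|¬C)P(¬C)
     = 0.6384 × 0.4994 + 0.3899 × 0.5006
     = 0.31881696 + 0.19518394
     = 0.51400090

Step 2: Apply Bayes' theorem
P(C|D) = P(D|C) × P(C) / P(D)
       = 0.31881696 / 0.51400090
       = 0.6203


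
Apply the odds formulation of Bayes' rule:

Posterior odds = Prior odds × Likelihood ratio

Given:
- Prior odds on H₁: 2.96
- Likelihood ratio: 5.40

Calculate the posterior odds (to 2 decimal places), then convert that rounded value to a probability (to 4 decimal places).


Step 1: Calculate posterior odds
Posterior odds = Prior odds × LR
               = 2.96 × 5.40
               = 15.98

Step 2: Convert to probability
P(H₁|E) = Posterior odds / (1 + Posterior odds)
       = 15.98 / (1 + 15.98)
       = 15.98 / 16.98
       = 0.9411

The evidence increased P(H₁) from 0.7475 to 0.9411.


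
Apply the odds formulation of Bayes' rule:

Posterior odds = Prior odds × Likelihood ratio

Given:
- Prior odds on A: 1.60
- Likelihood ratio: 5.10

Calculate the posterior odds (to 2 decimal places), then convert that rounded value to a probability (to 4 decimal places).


Step 1: Calculate posterior odds
Posterior odds = Prior odds × LR
               = 1.60 × 5.10
               = 8.16

Step 2: Convert to probability
P(A|E) = Posterior odds / (1 + Posterior odds)
       = 8.16 / (1 + 8.16)
       = 8.16 / 9.16
       = 0.8908

The evidence increased P(A) from 0.6154 to 0.8908.


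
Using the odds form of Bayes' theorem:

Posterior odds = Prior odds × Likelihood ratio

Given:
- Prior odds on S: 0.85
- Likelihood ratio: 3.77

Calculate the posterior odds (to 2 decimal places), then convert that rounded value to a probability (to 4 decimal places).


Step 1: Calculate posterior odds
Posterior odds = Prior odds × LR
               = 0.85 × 3.77
               = 3.20

Step 2: Convert to probability
P(S|E) = Posterior odds / (1 + Posterior odds)
       = 3.20 / (1 + 3.20)
       = 3.20 / 4.20
       = 0.7619

The evidence increased P(S) from 0.4595 to 0.7619.


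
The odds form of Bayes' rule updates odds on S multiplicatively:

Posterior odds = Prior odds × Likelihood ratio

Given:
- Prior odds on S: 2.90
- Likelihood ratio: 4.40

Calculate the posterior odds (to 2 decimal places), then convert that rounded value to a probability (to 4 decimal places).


Step 1: Calculate posterior odds
Posterior odds = Prior odds × LR
               = 2.90 × 4.40
               = 12.76

Step 2: Convert to probability
P(S|E) = Posterior odds / (1 + Posterior odds)
       = 12.76 / (1 + 12.76)
       = 12.76 / 13.76
       = 0.9273

The evidence increased P(S) from 0.7436 to 0.9273.


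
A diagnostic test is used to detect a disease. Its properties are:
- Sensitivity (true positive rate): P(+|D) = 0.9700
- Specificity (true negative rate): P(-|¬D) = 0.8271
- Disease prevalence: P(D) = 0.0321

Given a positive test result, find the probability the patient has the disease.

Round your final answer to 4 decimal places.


Let D = has disease, + = positive test

Given:
- P(D) = 0.0321 (prevalence)
- P(+|D) = 0.9700 (sensitivity)
- P(-|¬D) = 0.8271 (specificity)
- P(+|¬D) = 0.1729 (false positive rate = 1 - specificity)

Step 1: Find P(+)
P(+) = P(+|D)P(D) + P(+|¬D)P(¬D)
     = 0.9700 × 0.0321 + 0.1729 × 0.9679
     = 0.03113700 + 0.16734991
     = 0.19848691

Step 2: Apply Bayes' theorem for P(D|+)
P(D|+) = P(+|D)P(D) / P(+)
       = 0.03113700 / 0.19848691
       = 0.1569


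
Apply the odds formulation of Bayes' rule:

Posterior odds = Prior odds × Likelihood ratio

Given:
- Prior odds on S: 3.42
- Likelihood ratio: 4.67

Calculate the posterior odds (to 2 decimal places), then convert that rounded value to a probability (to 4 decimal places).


Step 1: Calculate posterior odds
Posterior odds = Prior odds × LR
               = 3.42 × 4.67
               = 15.97

Step 2: Convert to probability
P(S|E) = Posterior odds / (1 + Posterior odds)
       = 15.97 / (1 + 15.97)
       = 15.97 / 16.97
       = 0.9411

The evidence increased P(S) from 0.7738 to 0.9411.


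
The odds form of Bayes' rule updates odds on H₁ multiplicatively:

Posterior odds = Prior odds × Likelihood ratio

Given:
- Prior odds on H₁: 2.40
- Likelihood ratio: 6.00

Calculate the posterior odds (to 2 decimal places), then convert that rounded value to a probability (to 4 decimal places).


Step 1: Calculate posterior odds
Posterior odds = Prior odds × LR
               = 2.40 × 6.00
               = 14.40

Step 2: Convert to probability
P(H₁|E) = Posterior odds / (1 + Posterior odds)
       = 14.40 / (1 + 14.40)
       = 14.40 / 15.40
       = 0.9351

The evidence increased P(H₁) from 0.7059 to 0.9351.


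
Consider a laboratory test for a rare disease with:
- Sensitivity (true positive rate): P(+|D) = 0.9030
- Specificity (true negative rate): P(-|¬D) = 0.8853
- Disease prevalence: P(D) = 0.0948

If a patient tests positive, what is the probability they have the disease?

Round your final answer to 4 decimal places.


Let D = has disease, + = positive test

Given:
- P(D) = 0.0948 (prevalence)
- P(+|D) = 0.9030 (sensitivity)
- P(-|¬D) = 0.8853 (specificity)
- P(+|¬D) = 0.1147 (false positive rate = 1 - specificity)

Step 1: Find P(+)
P(+) = P(+|D)P(D) + P(+|¬D)P(¬D)
     = 0.9030 × 0.0948 + 0.1147 × 0.9052
     = 0.08560440 + 0.10382644
     = 0.18943084

Step 2: Apply Bayes' theorem for P(D|+)
P(D|+) = P(+|D)P(D) / P(+)
       = 0.08560440 / 0.18943084
       = 0.4519


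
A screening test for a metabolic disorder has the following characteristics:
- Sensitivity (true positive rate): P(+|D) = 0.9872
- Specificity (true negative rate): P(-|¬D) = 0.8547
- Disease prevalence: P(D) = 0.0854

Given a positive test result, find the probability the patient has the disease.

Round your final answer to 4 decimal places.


Let D = has disease, + = positive test

Given:
- P(D) = 0.0854 (prevalence)
- P(+|D) = 0.9872 (sensitivity)
- P(-|¬D) = 0.8547 (specificity)
- P(+|¬D) = 0.1453 (false positive rate = 1 - specificity)

Step 1: Find P(+)
P(+) = P(+|D)P(D) + P(+|¬D)P(¬D)
     = 0.9872 × 0.0854 + 0.1453 × 0.9146
     = 0.08430688 + 0.13289138
     = 0.21719826

Step 2: Apply Bayes' theorem for P(D|+)
P(D|+) = P(+|D)P(D) / P(+)
       = 0.08430688 / 0.21719826
       = 0.3882


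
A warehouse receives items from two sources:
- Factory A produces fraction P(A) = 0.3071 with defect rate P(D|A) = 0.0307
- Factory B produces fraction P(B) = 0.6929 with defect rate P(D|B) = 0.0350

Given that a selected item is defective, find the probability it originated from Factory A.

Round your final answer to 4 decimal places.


Let A = from Factory A, D = defective

Given:
- P(A) = 0.3071, P(B) = 0.6929
- P(D|A) = 0.0307, P(D|B) = 0.0350

Step 1: Find P(D)
P(D) = P(D|A)P(A) + P(D|B)P(B)
     = 0.0307 × 0.3071 + 0.0350 × 0.6929
     = 0.00942797 + 0.02425150
     = 0.03367947

Step 2: Apply Bayes' theorem
P(A|D) = P(D|A)P(A) / P(D)
       = 0.00942797 / 0.03367947
       = 0.2799


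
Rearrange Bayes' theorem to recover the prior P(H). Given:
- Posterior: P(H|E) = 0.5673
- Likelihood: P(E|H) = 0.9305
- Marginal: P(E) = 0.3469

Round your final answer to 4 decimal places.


From Bayes' theorem: P(H|E) = P(E|H) × P(H) / P(E)

Rearranging for P(H):
P(H) = P(H|E) × P(E) / P(E|H)
     = 0.5673 × 0.3469 / 0.9305
     = 0.19679637 / 0.9305
     = 0.2115


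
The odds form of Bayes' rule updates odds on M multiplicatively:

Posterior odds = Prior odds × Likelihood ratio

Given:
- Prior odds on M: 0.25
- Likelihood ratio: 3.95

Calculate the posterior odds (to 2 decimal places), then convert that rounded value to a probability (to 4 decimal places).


Step 1: Calculate posterior odds
Posterior odds = Prior odds × LR
               = 0.25 × 3.95
               = 0.99

Step 2: Convert to probability
P(M|E) = Posterior odds / (1 + Posterior odds)
       = 0.99 / (1 + 0.99)
       = 0.99 / 1.99
       = 0.4975

The evidence increased P(M) from 0.2000 to 0.4975.


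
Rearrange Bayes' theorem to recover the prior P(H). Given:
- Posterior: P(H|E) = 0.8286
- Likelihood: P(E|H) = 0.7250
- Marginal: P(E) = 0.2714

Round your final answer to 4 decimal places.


From Bayes' theorem: P(H|E) = P(E|H) × P(H) / P(E)

Rearranging for P(H):
P(H) = P(H|E) × P(E) / P(E|H)
     = 0.8286 × 0.2714 / 0.7250
     = 0.22488204 / 0.7250
     = 0.3102


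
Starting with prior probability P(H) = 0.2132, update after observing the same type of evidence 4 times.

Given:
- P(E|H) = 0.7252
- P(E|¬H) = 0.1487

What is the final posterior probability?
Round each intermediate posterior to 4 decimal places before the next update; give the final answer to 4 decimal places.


Sequential Bayesian updating:

Initial prior: P(H) = 0.2132

Update 1:
  P(E) = 0.7252 × 0.2132 + 0.1487 × 0.7868 = 0.15461264 + 0.11699716 = 0.27160980
  P(H|E) = 0.15461264 / 0.27160980 = 0.5692

Update 2:
  P(E) = 0.7252 × 0.5692 + 0.1487 × 0.4308 = 0.41278384 + 0.06405996 = 0.47684380
  P(H|E) = 0.41278384 / 0.47684380 = 0.8657

Update 3:
  P(E) = 0.7252 × 0.8657 + 0.1487 × 0.1343 = 0.62780564 + 0.01997041 = 0.64777605
  P(H|E) = 0.62780564 / 0.64777605 = 0.9692

Update 4:
  P(E) = 0.7252 × 0.9692 + 0.1487 × 0.0308 = 0.70286384 + 0.00457996 = 0.70744380
  P(H|E) = 0.70286384 / 0.70744380 = 0.9935

Final posterior: 0.9935


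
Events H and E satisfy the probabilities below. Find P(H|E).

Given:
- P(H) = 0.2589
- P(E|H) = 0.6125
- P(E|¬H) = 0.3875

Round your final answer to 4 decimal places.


Bayes' theorem: P(H|E) = P(E|H) × P(H) / P(E)

Step 1: Calculate P(E) using law of total probability
P(E) = P(E|H)P(H) + P(E|¬H)P(¬H)
     = 0.6125 × 0.2589 + 0.3875 × 0.7411
     = 0.15857625 + 0.28717625
     = 0.44575250

Step 2: Apply Bayes' theorem
P(H|E) = P(E|H) × P(H) / P(E)
       = 0.15857625 / 0.44575250
       = 0.3557


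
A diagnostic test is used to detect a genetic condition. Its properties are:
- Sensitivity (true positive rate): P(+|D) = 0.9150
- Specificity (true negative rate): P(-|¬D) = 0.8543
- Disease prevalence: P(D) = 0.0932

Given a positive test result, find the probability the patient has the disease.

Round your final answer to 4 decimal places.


Let D = has disease, + = positive test

Given:
- P(D) = 0.0932 (prevalence)
- P(+|D) = 0.9150 (sensitivity)
- P(-|¬D) = 0.8543 (specificity)
- P(+|¬D) = 0.1457 (false positive rate = 1 - specificity)

Step 1: Find P(+)
P(+) = P(+|D)P(D) + P(+|¬D)P(¬D)
     = 0.9150 × 0.0932 + 0.1457 × 0.9068
     = 0.08527800 + 0.13212076
     = 0.21739876

Step 2: Apply Bayes' theorem for P(D|+)
P(D|+) = P(+|D)P(D) / P(+)
       = 0.08527800 / 0.21739876
       = 0.3923


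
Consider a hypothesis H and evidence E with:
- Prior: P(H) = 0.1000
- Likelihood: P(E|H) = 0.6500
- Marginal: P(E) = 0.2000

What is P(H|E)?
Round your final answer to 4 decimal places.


Using Bayes' theorem:

P(H|E) = P(E|H) × P(H) / P(E)
       = 0.6500 × 0.1000 / 0.2000
       = 0.06500000 / 0.2000
       = 0.3250

The evidence strengthens our belief in H.
Prior: 0.1000 → Posterior: 0.3250


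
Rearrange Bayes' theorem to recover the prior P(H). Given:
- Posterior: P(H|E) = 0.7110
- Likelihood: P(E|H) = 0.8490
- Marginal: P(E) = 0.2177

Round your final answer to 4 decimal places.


From Bayes' theorem: P(H|E) = P(E|H) × P(H) / P(E)

Rearranging for P(H):
P(H) = P(H|E) × P(E) / P(E|H)
     = 0.7110 × 0.2177 / 0.8490
     = 0.15478470 / 0.8490
     = 0.1823


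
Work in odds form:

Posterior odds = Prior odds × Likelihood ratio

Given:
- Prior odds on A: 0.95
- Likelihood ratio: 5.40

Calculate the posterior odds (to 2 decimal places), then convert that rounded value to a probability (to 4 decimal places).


Step 1: Calculate posterior odds
Posterior odds = Prior odds × LR
               = 0.95 × 5.40
               = 5.13

Step 2: Convert to probability
P(A|E) = Posterior odds / (1 + Posterior odds)
       = 5.13 / (1 + 5.13)
       = 5.13 / 6.13
       = 0.8369

The evidence increased P(A) from 0.4872 to 0.8369.


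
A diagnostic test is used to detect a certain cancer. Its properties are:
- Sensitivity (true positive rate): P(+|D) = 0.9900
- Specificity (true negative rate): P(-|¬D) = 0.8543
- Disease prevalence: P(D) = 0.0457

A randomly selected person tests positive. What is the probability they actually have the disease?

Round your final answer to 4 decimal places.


Let D = has disease, + = positive test

Given:
- P(D) = 0.0457 (prevalence)
- P(+|D) = 0.9900 (sensitivity)
- P(-|¬D) = 0.8543 (specificity)
- P(+|¬D) = 0.1457 (false positive rate = 1 - specificity)

Step 1: Find P(+)
P(+) = P(+|D)P(D) + P(+|¬D)P(¬D)
     = 0.9900 × 0.0457 + 0.1457 × 0.9543
     = 0.04524300 + 0.13904151
     = 0.18428451

Step 2: Apply Bayes' theorem for P(D|+)
P(D|+) = P(+|D)P(D) / P(+)
       = 0.04524300 / 0.18428451
       = 0.2455


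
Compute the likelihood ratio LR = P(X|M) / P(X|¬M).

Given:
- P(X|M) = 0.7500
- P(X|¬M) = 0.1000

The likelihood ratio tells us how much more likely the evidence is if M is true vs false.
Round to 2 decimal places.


Likelihood Ratio (LR) = P(X|M) / P(X|¬M)

LR = 0.7500 / 0.1000
   = 7.50

The evidence is 7.50 times more likely if M is true than if M is false.
Since LR > 1, the evidence supports M over ¬M.


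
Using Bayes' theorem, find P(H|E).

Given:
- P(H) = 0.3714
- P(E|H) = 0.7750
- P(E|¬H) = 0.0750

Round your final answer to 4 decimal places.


Bayes' theorem: P(H|E) = P(E|H) × P(H) / P(E)

Step 1: Calculate P(E) using law of total probability
P(E) = P(E|H)P(H) + P(E|¬H)P(¬H)
     = 0.7750 × 0.3714 + 0.0750 × 0.6286
     = 0.28783500 + 0.04714500
     = 0.33498000

Step 2: Apply Bayes' theorem
P(H|E) = P(E|H) × P(H) / P(E)
       = 0.28783500 / 0.33498000
       = 0.8593


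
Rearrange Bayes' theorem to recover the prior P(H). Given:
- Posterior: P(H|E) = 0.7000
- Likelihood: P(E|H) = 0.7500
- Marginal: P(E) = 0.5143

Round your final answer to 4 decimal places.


From Bayes' theorem: P(H|E) = P(E|H) × P(H) / P(E)

Rearranging for P(H):
P(H) = P(H|E) × P(E) / P(E|H)
     = 0.7000 × 0.5143 / 0.7500
     = 0.36001000 / 0.7500
     = 0.4800


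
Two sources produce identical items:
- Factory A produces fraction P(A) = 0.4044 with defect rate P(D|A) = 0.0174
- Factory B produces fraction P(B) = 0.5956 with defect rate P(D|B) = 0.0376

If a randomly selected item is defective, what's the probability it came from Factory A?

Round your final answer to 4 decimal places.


Let A = from Factory A, D = defective

Given:
- P(A) = 0.4044, P(B) = 0.5956
- P(D|A) = 0.0174, P(D|B) = 0.0376

Step 1: Find P(D)
P(D) = P(D|A)P(A) + P(D|B)P(B)
     = 0.0174 × 0.4044 + 0.0376 × 0.5956
     = 0.00703656 + 0.02239456
     = 0.02943112

Step 2: Apply Bayes' theorem
P(A|D) = P(D|A)P(A) / P(D)
       = 0.00703656 / 0.02943112
       = 0.2391


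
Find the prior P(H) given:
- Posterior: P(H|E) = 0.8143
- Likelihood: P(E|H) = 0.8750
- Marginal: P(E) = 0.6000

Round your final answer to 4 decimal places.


From Bayes' theorem: P(H|E) = P(E|H) × P(H) / P(E)

Rearranging for P(H):
P(H) = P(H|E) × P(E) / P(E|H)
     = 0.8143 × 0.6000 / 0.8750
     = 0.48858000 / 0.8750
     = 0.5584


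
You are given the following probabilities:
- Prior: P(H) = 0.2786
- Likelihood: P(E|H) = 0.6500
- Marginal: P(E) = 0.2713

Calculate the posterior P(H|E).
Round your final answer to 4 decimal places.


Using Bayes' theorem:

P(H|E) = P(E|H) × P(H) / P(E)
       = 0.6500 × 0.2786 / 0.2713
       = 0.18109000 / 0.2713
       = 0.6675

The evidence strengthens our belief in H.
Prior: 0.2786 → Posterior: 0.6675


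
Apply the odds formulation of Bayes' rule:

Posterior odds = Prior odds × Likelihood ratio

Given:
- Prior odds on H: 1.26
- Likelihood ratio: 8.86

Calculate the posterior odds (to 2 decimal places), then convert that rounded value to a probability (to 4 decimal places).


Step 1: Calculate posterior odds
Posterior odds = Prior odds × LR
               = 1.26 × 8.86
               = 11.16

Step 2: Convert to probability
P(H|E) = Posterior odds / (1 + Posterior odds)
       = 11.16 / (1 + 11.16)
       = 11.16 / 12.16
       = 0.9178

The evidence increased P(H) from 0.5575 to 0.9178.


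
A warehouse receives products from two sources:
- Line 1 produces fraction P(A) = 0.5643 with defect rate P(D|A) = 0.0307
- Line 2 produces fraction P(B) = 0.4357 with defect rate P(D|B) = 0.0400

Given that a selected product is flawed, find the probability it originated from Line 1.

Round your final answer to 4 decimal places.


Let A = from Line 1, D = flawed

Given:
- P(A) = 0.5643, P(B) = 0.4357
- P(D|A) = 0.0307, P(D|B) = 0.0400

Step 1: Find P(D)
P(D) = P(D|A)P(A) + P(D|B)P(B)
     = 0.0307 × 0.5643 + 0.0400 × 0.4357
     = 0.01732401 + 0.01742800
     = 0.03475201

Step 2: Apply Bayes' theorem
P(A|D) = P(D|A)P(A) / P(D)
       = 0.01732401 / 0.03475201
       = 0.4985


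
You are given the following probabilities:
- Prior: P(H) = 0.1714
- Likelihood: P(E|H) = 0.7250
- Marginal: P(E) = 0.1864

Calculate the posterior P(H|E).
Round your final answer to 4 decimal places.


Using Bayes' theorem:

P(H|E) = P(E|H) × P(H) / P(E)
       = 0.7250 × 0.1714 / 0.1864
       = 0.12426500 / 0.1864
       = 0.6667

The evidence strengthens our belief in H.
Prior: 0.1714 → Posterior: 0.6667
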